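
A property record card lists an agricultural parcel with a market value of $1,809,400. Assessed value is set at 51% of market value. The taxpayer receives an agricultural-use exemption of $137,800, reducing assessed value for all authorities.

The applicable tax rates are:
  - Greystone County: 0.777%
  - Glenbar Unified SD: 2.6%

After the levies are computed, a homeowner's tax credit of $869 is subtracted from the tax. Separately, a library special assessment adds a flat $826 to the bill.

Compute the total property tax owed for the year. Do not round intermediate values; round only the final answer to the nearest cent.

Assessed value = $1,809,400 × 0.51 = $922,794
Taxable value = $922,794 − $137,800 = $784,994
Greystone County: $784,994 × 0.00777 = $6,099.40338
Glenbar Unified SD: $784,994 × 0.026 = $20,409.844
Levies subtotal = $26,509.24738
After credit = $26,509.24738 − $869 = $25,640.24738
Total = $25,640.24738 + $826 = $26,466.24738

$26,466.25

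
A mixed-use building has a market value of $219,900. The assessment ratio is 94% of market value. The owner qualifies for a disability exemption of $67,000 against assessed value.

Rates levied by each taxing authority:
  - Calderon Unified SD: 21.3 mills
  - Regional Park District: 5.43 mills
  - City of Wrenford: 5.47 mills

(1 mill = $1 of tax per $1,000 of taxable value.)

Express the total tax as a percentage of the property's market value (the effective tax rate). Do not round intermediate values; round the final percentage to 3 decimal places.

Assessed value = $219,900 × 0.94 = $206,706
Taxable value = $206,706 − $67,000 = $139,706
Calderon Unified SD: $139,706 × 0.0213 = $2,975.7378
Regional Park District: $139,706 × 0.00543 = $758.60358
City of Wrenford: $139,706 × 0.00547 = $764.19182
Total tax = $4,498.5332
Effective rate = $4,498.5332 ÷ $219,900 = 2.046% of market value

2.046%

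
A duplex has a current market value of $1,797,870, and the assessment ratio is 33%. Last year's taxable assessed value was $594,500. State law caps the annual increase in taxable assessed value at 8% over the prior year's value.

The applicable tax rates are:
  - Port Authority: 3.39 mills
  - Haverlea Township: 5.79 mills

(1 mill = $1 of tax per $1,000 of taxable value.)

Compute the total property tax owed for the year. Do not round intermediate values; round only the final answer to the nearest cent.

$5,446.47

Uncapped assessed value = $1,797,870 × 0.33 = $593,297.1
Cap limit = $594,500 × 1.08 = $642,060
Taxable assessed value = min($593,297.1, $642,060) = $593,297.1 (cap does not bind)
Port Authority: $593,297.1 × 0.00339 = $2,011.277169
Haverlea Township: $593,297.1 × 0.00579 = $3,435.190209
Total = $5,446.467378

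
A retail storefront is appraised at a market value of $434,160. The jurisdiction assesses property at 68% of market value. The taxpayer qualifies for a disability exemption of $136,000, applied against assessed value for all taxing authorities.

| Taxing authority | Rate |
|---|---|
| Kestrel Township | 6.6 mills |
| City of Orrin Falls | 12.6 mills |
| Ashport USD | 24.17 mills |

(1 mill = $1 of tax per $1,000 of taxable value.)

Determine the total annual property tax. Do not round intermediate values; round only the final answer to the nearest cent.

Assessed value = $434,160 × 0.68 = $295,228.8
Taxable value = $295,228.8 − $136,000 = $159,228.8
Kestrel Township: $159,228.8 × 0.0066 = $1,050.91008
City of Orrin Falls: $159,228.8 × 0.0126 = $2,006.28288
Ashport USD: $159,228.8 × 0.02417 = $3,848.560096
Total = $1,050.91008 + $2,006.28288 + $3,848.560096 = $6,905.753056

$6,905.75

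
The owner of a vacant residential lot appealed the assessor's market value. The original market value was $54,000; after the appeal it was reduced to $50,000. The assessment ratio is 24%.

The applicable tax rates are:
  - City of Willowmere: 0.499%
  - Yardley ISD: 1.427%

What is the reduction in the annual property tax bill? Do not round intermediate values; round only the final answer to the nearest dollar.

$18

Old assessed value = $54,000 × 0.24 = $12,960
New assessed value = $50,000 × 0.24 = $12,000
Combined rate = 0.00499 + 0.01427 = 0.01926
Old tax = $12,960 × 0.01926 = $249.6096
New tax = $12,000 × 0.01926 = $231.12
Reduction = $249.6096 − $231.12 = $18.4896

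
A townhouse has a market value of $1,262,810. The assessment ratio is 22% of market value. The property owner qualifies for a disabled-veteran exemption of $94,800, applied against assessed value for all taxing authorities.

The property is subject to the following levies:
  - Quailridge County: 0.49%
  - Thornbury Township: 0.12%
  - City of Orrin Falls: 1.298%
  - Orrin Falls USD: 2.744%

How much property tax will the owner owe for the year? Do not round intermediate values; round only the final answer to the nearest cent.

$8,514.01

Assessed value = $1,262,810 × 0.22 = $277,818.2
Taxable value = $277,818.2 − $94,800 = $183,018.2
Quailridge County: $183,018.2 × 0.0049 = $896.78918
Thornbury Township: $183,018.2 × 0.0012 = $219.62184
City of Orrin Falls: $183,018.2 × 0.01298 = $2,375.576236
Orrin Falls USD: $183,018.2 × 0.02744 = $5,022.019408
Total = $896.78918 + $219.62184 + $2,375.576236 + $5,022.019408 = $8,514.006664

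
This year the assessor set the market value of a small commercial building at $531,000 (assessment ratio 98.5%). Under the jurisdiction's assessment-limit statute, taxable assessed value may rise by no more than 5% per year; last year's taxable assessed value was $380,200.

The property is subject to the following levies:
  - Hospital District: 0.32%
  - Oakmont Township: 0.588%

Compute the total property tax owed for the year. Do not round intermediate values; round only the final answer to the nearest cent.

Uncapped assessed value = $531,000 × 0.985 = $523,035
Cap limit = $380,200 × 1.05 = $399,210
Taxable assessed value = min($523,035, $399,210) = $399,210 (cap binds)
Hospital District: $399,210 × 0.0032 = $1,277.472
Oakmont Township: $399,210 × 0.00588 = $2,347.3548
Total = $3,624.8268

$3,624.83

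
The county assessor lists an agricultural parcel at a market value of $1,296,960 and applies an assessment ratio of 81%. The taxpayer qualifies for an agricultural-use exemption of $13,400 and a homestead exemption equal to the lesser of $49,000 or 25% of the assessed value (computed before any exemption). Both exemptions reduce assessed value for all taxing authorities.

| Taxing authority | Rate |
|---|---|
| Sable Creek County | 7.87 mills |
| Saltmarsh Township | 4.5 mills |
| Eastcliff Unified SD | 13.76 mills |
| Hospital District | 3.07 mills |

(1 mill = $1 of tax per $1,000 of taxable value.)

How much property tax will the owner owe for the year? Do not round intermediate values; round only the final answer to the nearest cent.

$28,853.62

Assessed value = $1,296,960 × 0.81 = $1,050,537.6
Homestead exemption = min($49,000, 25% × $1,050,537.6) = min($49,000, $262,634.4) = $49,000 (dollar cap binds)
Taxable value = $1,050,537.6 − $13,400 − $49,000 = $988,137.6
Sable Creek County: $988,137.6 × 0.00787 = $7,776.642912
Saltmarsh Township: $988,137.6 × 0.0045 = $4,446.6192
Eastcliff Unified SD: $988,137.6 × 0.01376 = $13,596.773376
Hospital District: $988,137.6 × 0.00307 = $3,033.582432
Total = $28,853.61792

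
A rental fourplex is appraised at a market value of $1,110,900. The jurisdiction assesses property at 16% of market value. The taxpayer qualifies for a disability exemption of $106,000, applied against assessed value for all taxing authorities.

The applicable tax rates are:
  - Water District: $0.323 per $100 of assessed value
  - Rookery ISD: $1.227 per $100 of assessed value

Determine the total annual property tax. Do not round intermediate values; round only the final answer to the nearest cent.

Assessed value = $1,110,900 × 0.16 = $177,744
Taxable value = $177,744 − $106,000 = $71,744
Water District: $71,744 × 0.00323 = $231.73312
Rookery ISD: $71,744 × 0.01227 = $880.29888
Total = $231.73312 + $880.29888 = $1,112.032

$1,112.03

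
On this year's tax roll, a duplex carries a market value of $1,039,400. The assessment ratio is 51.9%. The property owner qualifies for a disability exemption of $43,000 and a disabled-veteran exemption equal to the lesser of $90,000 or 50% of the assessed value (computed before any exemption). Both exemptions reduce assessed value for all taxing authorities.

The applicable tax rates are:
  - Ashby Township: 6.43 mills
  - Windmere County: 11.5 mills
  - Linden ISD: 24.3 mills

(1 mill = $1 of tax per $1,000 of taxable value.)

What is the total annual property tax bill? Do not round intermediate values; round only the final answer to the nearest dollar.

Assessed value = $1,039,400 × 0.519 = $539,448.6
Disabled-veteran exemption = min($90,000, 50% × $539,448.6) = min($90,000, $269,724.3) = $90,000 (dollar cap binds)
Taxable value = $539,448.6 − $43,000 − $90,000 = $406,448.6
Ashby Township: $406,448.6 × 0.00643 = $2,613.464498
Windmere County: $406,448.6 × 0.0115 = $4,674.1589
Linden ISD: $406,448.6 × 0.0243 = $9,876.70098
Total = $17,164.324378

$17,164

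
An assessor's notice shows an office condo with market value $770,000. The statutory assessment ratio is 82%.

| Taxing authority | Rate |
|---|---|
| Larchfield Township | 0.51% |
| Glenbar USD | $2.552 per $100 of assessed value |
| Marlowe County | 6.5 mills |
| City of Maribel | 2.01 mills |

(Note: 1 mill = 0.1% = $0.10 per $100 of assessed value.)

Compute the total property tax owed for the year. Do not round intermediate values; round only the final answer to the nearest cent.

Assessed value = $770,000 × 0.82 = $631,400
Larchfield Township: $631,400 × 0.0051 = $3,220.14
Glenbar USD: $631,400 × 0.02552 = $16,113.328
Marlowe County: $631,400 × 0.0065 = $4,104.1
City of Maribel: $631,400 × 0.00201 = $1,269.114
Total = $24,706.682

$24,706.68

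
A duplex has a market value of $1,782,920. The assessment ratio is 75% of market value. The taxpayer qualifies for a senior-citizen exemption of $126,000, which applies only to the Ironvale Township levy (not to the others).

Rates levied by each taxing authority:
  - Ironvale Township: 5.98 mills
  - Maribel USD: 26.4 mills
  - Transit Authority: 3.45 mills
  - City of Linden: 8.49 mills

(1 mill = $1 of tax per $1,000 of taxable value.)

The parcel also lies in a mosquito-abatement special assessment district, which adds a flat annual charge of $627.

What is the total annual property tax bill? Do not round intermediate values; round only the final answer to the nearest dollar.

$59,138

Assessed value = $1,782,920 × 0.75 = $1,337,190
Ironvale Township: ($1,337,190 − $126,000) × 0.00598 = $1,211,190 × 0.00598 = $7,242.9162
Maribel USD: $1,337,190 × 0.0264 = $35,301.816
Transit Authority: $1,337,190 × 0.00345 = $4,613.3055
City of Linden: $1,337,190 × 0.00849 = $11,352.7431
Levies subtotal = $58,510.7808
Total = $58,510.7808 + $627 = $59,137.7808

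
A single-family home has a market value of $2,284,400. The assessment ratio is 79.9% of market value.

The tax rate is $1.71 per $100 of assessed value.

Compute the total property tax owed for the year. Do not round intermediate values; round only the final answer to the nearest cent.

Assessed value = $2,284,400 × 0.799 = $1,825,235.6
Tax = $1,825,235.6 × 0.0171 = $31,211.52876

$31,211.53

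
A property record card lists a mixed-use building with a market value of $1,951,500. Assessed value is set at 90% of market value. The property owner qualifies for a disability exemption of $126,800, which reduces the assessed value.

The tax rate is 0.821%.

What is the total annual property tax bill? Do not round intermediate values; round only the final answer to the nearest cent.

$13,378.61

Assessed value = $1,951,500 × 0.9 = $1,756,350
Taxable value = $1,756,350 − $126,800 = $1,629,550
Tax = $1,629,550 × 0.00821 = $13,378.6055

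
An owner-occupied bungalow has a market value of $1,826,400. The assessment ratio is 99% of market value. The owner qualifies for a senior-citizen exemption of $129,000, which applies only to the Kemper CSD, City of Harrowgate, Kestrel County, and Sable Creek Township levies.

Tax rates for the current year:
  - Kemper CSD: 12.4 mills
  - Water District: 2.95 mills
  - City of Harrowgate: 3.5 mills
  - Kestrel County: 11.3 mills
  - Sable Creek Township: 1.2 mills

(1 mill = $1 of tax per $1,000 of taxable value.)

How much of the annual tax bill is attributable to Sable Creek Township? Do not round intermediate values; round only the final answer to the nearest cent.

$2,014.96

Assessed value = $1,826,400 × 0.99 = $1,808,136
Sable Creek Township taxable value = $1,808,136 − $129,000 = $1,679,136
Sable Creek Township levy = $1,679,136 × 0.0012 = $2,014.9632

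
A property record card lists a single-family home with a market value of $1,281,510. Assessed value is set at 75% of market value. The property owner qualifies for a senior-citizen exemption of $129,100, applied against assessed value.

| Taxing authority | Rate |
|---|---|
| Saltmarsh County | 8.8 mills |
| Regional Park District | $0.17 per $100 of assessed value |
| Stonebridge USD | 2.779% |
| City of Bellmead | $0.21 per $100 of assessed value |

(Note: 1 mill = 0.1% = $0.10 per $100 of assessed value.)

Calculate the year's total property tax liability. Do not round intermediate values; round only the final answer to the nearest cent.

$33,605.79

Assessed value = $1,281,510 × 0.75 = $961,132.5
Taxable value = $961,132.5 − $129,100 = $832,032.5
Saltmarsh County: $832,032.5 × 0.0088 = $7,321.886
Regional Park District: $832,032.5 × 0.0017 = $1,414.45525
Stonebridge USD: $832,032.5 × 0.02779 = $23,122.183175
City of Bellmead: $832,032.5 × 0.0021 = $1,747.26825
Total = $33,605.792675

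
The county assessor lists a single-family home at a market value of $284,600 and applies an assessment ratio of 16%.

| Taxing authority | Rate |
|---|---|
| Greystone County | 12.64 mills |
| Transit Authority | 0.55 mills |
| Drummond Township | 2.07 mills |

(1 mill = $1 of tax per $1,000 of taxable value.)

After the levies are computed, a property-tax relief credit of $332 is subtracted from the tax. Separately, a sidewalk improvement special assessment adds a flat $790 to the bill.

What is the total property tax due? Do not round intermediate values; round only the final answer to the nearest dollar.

Assessed value = $284,600 × 0.16 = $45,536
Greystone County: $45,536 × 0.01264 = $575.57504
Transit Authority: $45,536 × 0.00055 = $25.0448
Drummond Township: $45,536 × 0.00207 = $94.25952
Levies subtotal = $694.87936
After credit = $694.87936 − $332 = $362.87936
Total = $362.87936 + $790 = $1,152.87936

$1,153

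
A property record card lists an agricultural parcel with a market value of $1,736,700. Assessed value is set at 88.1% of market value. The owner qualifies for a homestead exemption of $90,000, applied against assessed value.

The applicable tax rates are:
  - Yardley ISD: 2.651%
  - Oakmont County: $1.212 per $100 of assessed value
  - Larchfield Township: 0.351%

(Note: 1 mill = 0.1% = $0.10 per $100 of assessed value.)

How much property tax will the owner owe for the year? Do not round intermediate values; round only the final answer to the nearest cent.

Assessed value = $1,736,700 × 0.881 = $1,530,032.7
Taxable value = $1,530,032.7 − $90,000 = $1,440,032.7
Yardley ISD: $1,440,032.7 × 0.02651 = $38,175.266877
Oakmont County: $1,440,032.7 × 0.01212 = $17,453.196324
Larchfield Township: $1,440,032.7 × 0.00351 = $5,054.514777
Total = $60,682.977978

$60,682.98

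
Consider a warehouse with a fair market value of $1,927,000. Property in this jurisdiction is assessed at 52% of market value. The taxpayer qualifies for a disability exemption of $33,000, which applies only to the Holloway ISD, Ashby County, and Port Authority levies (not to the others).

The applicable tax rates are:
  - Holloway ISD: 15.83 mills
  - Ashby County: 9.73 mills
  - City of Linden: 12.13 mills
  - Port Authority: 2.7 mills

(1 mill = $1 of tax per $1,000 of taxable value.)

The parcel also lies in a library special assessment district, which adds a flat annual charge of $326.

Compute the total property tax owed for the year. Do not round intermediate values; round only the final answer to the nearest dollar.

$39,866

Assessed value = $1,927,000 × 0.52 = $1,002,040
Holloway ISD: ($1,002,040 − $33,000) × 0.01583 = $969,040 × 0.01583 = $15,339.9032
Ashby County: ($1,002,040 − $33,000) × 0.00973 = $969,040 × 0.00973 = $9,428.7592
City of Linden: $1,002,040 × 0.01213 = $12,154.7452
Port Authority: ($1,002,040 − $33,000) × 0.0027 = $969,040 × 0.0027 = $2,616.408
Levies subtotal = $39,539.8156
Total = $39,539.8156 + $326 = $39,865.8156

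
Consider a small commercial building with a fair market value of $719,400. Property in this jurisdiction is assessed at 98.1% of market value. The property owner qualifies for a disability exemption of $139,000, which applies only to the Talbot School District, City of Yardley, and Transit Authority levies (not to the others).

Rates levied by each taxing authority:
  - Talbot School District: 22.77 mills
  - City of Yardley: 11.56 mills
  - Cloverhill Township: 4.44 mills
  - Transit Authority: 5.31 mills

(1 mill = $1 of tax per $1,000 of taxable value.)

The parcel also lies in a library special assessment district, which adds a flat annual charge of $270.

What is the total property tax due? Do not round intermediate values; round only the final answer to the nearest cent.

$25,868.68

Assessed value = $719,400 × 0.981 = $705,731.4
Talbot School District: ($705,731.4 − $139,000) × 0.02277 = $566,731.4 × 0.02277 = $12,904.473978
City of Yardley: ($705,731.4 − $139,000) × 0.01156 = $566,731.4 × 0.01156 = $6,551.414984
Cloverhill Township: $705,731.4 × 0.00444 = $3,133.447416
Transit Authority: ($705,731.4 − $139,000) × 0.00531 = $566,731.4 × 0.00531 = $3,009.343734
Levies subtotal = $25,598.680112
Total = $25,598.680112 + $270 = $25,868.680112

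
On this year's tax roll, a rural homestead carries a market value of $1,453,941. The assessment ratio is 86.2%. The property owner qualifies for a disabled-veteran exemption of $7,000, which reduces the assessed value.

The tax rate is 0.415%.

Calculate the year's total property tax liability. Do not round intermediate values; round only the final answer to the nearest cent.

Assessed value = $1,453,941 × 0.862 = $1,253,297.142
Taxable value = $1,253,297.142 − $7,000 = $1,246,297.142
Tax = $1,246,297.142 × 0.00415 = $5,172.1331393

$5,172.13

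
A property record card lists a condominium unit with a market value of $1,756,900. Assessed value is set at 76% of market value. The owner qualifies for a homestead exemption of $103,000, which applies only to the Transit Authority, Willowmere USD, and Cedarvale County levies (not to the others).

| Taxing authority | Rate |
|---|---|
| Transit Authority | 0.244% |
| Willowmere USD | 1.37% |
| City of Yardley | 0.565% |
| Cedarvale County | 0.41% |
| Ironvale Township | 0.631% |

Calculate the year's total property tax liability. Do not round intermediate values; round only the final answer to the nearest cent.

$40,910.14

Assessed value = $1,756,900 × 0.76 = $1,335,244
Transit Authority: ($1,335,244 − $103,000) × 0.00244 = $1,232,244 × 0.00244 = $3,006.67536
Willowmere USD: ($1,335,244 − $103,000) × 0.0137 = $1,232,244 × 0.0137 = $16,881.7428
City of Yardley: $1,335,244 × 0.00565 = $7,544.1286
Cedarvale County: ($1,335,244 − $103,000) × 0.0041 = $1,232,244 × 0.0041 = $5,052.2004
Ironvale Township: $1,335,244 × 0.00631 = $8,425.38964
Total = $40,910.1368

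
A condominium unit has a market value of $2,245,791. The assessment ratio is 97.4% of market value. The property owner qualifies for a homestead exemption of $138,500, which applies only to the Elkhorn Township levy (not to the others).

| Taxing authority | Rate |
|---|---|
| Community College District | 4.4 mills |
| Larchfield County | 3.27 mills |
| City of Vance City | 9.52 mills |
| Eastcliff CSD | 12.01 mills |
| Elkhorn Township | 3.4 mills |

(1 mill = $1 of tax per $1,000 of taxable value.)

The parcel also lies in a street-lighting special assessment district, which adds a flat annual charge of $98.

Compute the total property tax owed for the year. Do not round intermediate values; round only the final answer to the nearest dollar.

Assessed value = $2,245,791 × 0.974 = $2,187,400.434
Community College District: $2,187,400.434 × 0.0044 = $9,624.5619096
Larchfield County: $2,187,400.434 × 0.00327 = $7,152.79941918
City of Vance City: $2,187,400.434 × 0.00952 = $20,824.05213168
Eastcliff CSD: $2,187,400.434 × 0.01201 = $26,270.67921234
Elkhorn Township: ($2,187,400.434 − $138,500) × 0.0034 = $2,048,900.434 × 0.0034 = $6,966.2614756
Levies subtotal = $70,838.3541484
Total = $70,838.3541484 + $98 = $70,936.3541484

$70,936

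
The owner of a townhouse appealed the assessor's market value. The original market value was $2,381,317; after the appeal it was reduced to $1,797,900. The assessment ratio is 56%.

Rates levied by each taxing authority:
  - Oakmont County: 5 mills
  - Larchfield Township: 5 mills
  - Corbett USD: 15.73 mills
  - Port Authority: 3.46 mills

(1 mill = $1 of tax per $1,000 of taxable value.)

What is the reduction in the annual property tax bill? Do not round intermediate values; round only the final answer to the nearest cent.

Old assessed value = $2,381,317 × 0.56 = $1,333,537.52
New assessed value = $1,797,900 × 0.56 = $1,006,824
Combined rate = 0.005 + 0.005 + 0.01573 + 0.00346 = 0.02919
Old tax = $1,333,537.52 × 0.02919 = $38,925.9602088
New tax = $1,006,824 × 0.02919 = $29,389.19256
Reduction = $38,925.9602088 − $29,389.19256 = $9,536.7676488

$9,536.77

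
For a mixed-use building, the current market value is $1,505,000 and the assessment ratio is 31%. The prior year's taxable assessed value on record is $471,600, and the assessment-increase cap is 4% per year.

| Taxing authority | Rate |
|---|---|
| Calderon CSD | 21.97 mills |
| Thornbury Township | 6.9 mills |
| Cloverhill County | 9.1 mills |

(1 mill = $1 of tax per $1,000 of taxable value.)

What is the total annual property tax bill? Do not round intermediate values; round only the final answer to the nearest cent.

Uncapped assessed value = $1,505,000 × 0.31 = $466,550
Cap limit = $471,600 × 1.04 = $490,464
Taxable assessed value = min($466,550, $490,464) = $466,550 (cap does not bind)
Calderon CSD: $466,550 × 0.02197 = $10,250.1035
Thornbury Township: $466,550 × 0.0069 = $3,219.195
Cloverhill County: $466,550 × 0.0091 = $4,245.605
Total = $17,714.9035

$17,714.90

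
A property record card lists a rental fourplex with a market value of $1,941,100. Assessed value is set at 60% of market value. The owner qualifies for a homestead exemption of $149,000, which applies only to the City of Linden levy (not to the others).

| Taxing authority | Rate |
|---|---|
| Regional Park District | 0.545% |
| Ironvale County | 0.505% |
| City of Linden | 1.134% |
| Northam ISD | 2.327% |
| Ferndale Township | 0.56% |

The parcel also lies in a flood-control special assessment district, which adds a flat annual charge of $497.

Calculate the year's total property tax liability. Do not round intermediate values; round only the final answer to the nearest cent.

Assessed value = $1,941,100 × 0.6 = $1,164,660
Regional Park District: $1,164,660 × 0.00545 = $6,347.397
Ironvale County: $1,164,660 × 0.00505 = $5,881.533
City of Linden: ($1,164,660 − $149,000) × 0.01134 = $1,015,660 × 0.01134 = $11,517.5844
Northam ISD: $1,164,660 × 0.02327 = $27,101.6382
Ferndale Township: $1,164,660 × 0.0056 = $6,522.096
Levies subtotal = $57,370.2486
Total = $57,370.2486 + $497 = $57,867.2486

$57,867.25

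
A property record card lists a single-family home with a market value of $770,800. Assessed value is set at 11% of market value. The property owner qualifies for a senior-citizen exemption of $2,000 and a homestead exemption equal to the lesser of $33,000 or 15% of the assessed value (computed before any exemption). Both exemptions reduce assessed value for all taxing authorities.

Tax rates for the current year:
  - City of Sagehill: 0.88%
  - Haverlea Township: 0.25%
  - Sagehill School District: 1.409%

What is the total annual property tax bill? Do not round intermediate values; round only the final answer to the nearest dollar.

$1,779

Assessed value = $770,800 × 0.11 = $84,788
Homestead exemption = min($33,000, 15% × $84,788) = min($33,000, $12,718.2) = $12,718.2 (percentage binds)
Taxable value = $84,788 − $2,000 − $12,718.2 = $70,069.8
City of Sagehill: $70,069.8 × 0.0088 = $616.61424
Haverlea Township: $70,069.8 × 0.0025 = $175.1745
Sagehill School District: $70,069.8 × 0.01409 = $987.283482
Total = $1,779.072222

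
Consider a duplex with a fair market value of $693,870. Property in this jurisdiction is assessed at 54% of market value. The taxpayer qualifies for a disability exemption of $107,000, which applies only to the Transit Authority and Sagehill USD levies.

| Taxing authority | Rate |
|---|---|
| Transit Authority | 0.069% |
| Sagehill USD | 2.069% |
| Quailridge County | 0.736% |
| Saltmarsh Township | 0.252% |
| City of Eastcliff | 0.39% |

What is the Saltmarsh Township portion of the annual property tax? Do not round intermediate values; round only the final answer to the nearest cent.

Assessed value = $693,870 × 0.54 = $374,689.8
Saltmarsh Township taxable value = $374,689.8 (exemption does not apply)
Saltmarsh Township levy = $374,689.8 × 0.00252 = $944.218296

$944.22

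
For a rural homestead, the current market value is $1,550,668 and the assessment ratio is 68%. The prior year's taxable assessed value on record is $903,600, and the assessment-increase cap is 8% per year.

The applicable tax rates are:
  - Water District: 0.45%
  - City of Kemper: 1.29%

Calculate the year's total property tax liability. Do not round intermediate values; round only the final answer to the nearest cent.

$16,980.45

Uncapped assessed value = $1,550,668 × 0.68 = $1,054,454.24
Cap limit = $903,600 × 1.08 = $975,888
Taxable assessed value = min($1,054,454.24, $975,888) = $975,888 (cap binds)
Water District: $975,888 × 0.0045 = $4,391.496
City of Kemper: $975,888 × 0.0129 = $12,588.9552
Total = $16,980.4512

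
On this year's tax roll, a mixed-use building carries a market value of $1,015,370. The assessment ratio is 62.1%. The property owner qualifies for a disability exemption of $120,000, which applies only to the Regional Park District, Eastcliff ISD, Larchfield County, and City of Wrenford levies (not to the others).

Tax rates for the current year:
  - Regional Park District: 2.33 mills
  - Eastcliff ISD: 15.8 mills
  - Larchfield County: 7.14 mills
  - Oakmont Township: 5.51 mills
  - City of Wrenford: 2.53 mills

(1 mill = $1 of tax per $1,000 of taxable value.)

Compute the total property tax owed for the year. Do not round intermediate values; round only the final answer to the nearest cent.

Assessed value = $1,015,370 × 0.621 = $630,544.77
Regional Park District: ($630,544.77 − $120,000) × 0.00233 = $510,544.77 × 0.00233 = $1,189.5693141
Eastcliff ISD: ($630,544.77 − $120,000) × 0.0158 = $510,544.77 × 0.0158 = $8,066.607366
Larchfield County: ($630,544.77 − $120,000) × 0.00714 = $510,544.77 × 0.00714 = $3,645.2896578
Oakmont Township: $630,544.77 × 0.00551 = $3,474.3016827
City of Wrenford: ($630,544.77 − $120,000) × 0.00253 = $510,544.77 × 0.00253 = $1,291.6782681
Total = $17,667.4462887

$17,667.45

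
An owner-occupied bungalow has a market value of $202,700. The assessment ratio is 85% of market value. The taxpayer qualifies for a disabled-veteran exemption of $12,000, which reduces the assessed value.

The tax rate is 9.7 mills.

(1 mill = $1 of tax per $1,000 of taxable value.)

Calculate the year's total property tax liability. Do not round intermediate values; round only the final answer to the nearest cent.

$1,554.86

Assessed value = $202,700 × 0.85 = $172,295
Taxable value = $172,295 − $12,000 = $160,295
Tax = $160,295 × 0.0097 = $1,554.8615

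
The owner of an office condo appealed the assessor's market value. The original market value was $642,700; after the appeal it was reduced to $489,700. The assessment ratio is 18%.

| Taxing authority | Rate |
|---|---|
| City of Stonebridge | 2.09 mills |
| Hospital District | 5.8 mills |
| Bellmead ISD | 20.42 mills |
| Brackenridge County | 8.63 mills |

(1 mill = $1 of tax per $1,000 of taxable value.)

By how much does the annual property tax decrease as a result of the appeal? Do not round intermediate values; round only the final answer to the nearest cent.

$1,017.33

Old assessed value = $642,700 × 0.18 = $115,686
New assessed value = $489,700 × 0.18 = $88,146
Combined rate = 0.00209 + 0.0058 + 0.02042 + 0.00863 = 0.03694
Old tax = $115,686 × 0.03694 = $4,273.44084
New tax = $88,146 × 0.03694 = $3,256.11324
Reduction = $4,273.44084 − $3,256.11324 = $1,017.3276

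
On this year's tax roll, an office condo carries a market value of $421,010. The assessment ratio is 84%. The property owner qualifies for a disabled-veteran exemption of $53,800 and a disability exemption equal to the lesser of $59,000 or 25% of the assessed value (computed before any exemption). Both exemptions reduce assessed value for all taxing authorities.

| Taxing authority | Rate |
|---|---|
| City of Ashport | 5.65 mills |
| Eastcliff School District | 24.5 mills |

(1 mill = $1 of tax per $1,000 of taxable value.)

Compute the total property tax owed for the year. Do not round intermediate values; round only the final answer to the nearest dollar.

$7,262

Assessed value = $421,010 × 0.84 = $353,648.4
Disability exemption = min($59,000, 25% × $353,648.4) = min($59,000, $88,412.1) = $59,000 (dollar cap binds)
Taxable value = $353,648.4 − $53,800 − $59,000 = $240,848.4
City of Ashport: $240,848.4 × 0.00565 = $1,360.79346
Eastcliff School District: $240,848.4 × 0.0245 = $5,900.7858
Total = $7,261.57926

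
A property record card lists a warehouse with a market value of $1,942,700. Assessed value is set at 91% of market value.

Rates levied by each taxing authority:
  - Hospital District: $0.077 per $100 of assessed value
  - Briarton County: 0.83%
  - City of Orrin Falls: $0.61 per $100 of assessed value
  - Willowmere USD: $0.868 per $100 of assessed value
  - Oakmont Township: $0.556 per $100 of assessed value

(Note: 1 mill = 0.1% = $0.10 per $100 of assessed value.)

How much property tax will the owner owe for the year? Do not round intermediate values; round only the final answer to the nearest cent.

$51,992.67

Assessed value = $1,942,700 × 0.91 = $1,767,857
Hospital District: $1,767,857 × 0.00077 = $1,361.24989
Briarton County: $1,767,857 × 0.0083 = $14,673.2131
City of Orrin Falls: $1,767,857 × 0.0061 = $10,783.9277
Willowmere USD: $1,767,857 × 0.00868 = $15,344.99876
Oakmont Township: $1,767,857 × 0.00556 = $9,829.28492
Total = $51,992.67437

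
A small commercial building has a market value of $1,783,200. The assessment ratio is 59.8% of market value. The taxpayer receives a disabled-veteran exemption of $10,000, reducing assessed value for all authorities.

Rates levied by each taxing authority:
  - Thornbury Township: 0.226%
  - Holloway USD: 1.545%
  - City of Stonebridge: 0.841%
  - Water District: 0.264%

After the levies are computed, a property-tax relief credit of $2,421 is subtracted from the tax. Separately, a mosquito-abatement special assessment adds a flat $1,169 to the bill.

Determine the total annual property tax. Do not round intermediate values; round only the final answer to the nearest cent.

Assessed value = $1,783,200 × 0.598 = $1,066,353.6
Taxable value = $1,066,353.6 − $10,000 = $1,056,353.6
Thornbury Township: $1,056,353.6 × 0.00226 = $2,387.359136
Holloway USD: $1,056,353.6 × 0.01545 = $16,320.66312
City of Stonebridge: $1,056,353.6 × 0.00841 = $8,883.933776
Water District: $1,056,353.6 × 0.00264 = $2,788.773504
Levies subtotal = $30,380.729536
After credit = $30,380.729536 − $2,421 = $27,959.729536
Total = $27,959.729536 + $1,169 = $29,128.729536

$29,128.73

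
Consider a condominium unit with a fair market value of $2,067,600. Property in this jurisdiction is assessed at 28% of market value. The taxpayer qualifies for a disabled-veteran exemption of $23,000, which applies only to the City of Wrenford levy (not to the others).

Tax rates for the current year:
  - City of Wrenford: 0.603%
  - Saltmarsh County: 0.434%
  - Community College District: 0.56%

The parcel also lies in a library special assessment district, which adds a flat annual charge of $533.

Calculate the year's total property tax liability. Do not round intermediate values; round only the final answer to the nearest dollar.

$9,640

Assessed value = $2,067,600 × 0.28 = $578,928
City of Wrenford: ($578,928 − $23,000) × 0.00603 = $555,928 × 0.00603 = $3,352.24584
Saltmarsh County: $578,928 × 0.00434 = $2,512.54752
Community College District: $578,928 × 0.0056 = $3,241.9968
Levies subtotal = $9,106.79016
Total = $9,106.79016 + $533 = $9,639.79016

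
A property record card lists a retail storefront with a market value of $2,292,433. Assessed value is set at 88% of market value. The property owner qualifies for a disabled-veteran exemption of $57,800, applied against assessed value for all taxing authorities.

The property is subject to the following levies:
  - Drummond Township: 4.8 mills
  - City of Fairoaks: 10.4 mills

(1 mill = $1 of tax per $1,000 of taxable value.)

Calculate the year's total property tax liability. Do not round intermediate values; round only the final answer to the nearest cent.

$29,785.02

Assessed value = $2,292,433 × 0.88 = $2,017,341.04
Taxable value = $2,017,341.04 − $57,800 = $1,959,541.04
Drummond Township: $1,959,541.04 × 0.0048 = $9,405.796992
City of Fairoaks: $1,959,541.04 × 0.0104 = $20,379.226816
Total = $9,405.796992 + $20,379.226816 = $29,785.023808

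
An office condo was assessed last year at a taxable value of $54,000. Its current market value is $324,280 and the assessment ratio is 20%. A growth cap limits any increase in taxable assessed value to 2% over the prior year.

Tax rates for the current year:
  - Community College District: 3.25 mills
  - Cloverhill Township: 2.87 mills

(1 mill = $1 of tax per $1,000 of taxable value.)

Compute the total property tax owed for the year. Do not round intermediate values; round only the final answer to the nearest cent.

Uncapped assessed value = $324,280 × 0.2 = $64,856
Cap limit = $54,000 × 1.02 = $55,080
Taxable assessed value = min($64,856, $55,080) = $55,080 (cap binds)
Community College District: $55,080 × 0.00325 = $179.01
Cloverhill Township: $55,080 × 0.00287 = $158.0796
Total = $337.0896

$337.09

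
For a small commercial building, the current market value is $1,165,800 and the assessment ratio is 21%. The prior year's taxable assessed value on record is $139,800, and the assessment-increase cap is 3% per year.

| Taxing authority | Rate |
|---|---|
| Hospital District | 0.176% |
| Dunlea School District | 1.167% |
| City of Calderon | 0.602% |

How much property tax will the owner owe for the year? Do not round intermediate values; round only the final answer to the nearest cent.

Uncapped assessed value = $1,165,800 × 0.21 = $244,818
Cap limit = $139,800 × 1.03 = $143,994
Taxable assessed value = min($244,818, $143,994) = $143,994 (cap binds)
Hospital District: $143,994 × 0.00176 = $253.42944
Dunlea School District: $143,994 × 0.01167 = $1,680.40998
City of Calderon: $143,994 × 0.00602 = $866.84388
Total = $2,800.6833

$2,800.68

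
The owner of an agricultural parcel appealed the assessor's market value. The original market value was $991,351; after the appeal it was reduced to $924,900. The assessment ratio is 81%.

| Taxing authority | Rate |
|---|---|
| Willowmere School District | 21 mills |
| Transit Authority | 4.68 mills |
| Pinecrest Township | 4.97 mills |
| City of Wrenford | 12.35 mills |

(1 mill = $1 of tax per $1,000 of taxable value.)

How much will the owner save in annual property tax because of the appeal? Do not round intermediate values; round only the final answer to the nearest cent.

Old assessed value = $991,351 × 0.81 = $802,994.31
New assessed value = $924,900 × 0.81 = $749,169
Combined rate = 0.021 + 0.00468 + 0.00497 + 0.01235 = 0.043
Old tax = $802,994.31 × 0.043 = $34,528.75533
New tax = $749,169 × 0.043 = $32,214.267
Reduction = $34,528.75533 − $32,214.267 = $2,314.48833

$2,314.49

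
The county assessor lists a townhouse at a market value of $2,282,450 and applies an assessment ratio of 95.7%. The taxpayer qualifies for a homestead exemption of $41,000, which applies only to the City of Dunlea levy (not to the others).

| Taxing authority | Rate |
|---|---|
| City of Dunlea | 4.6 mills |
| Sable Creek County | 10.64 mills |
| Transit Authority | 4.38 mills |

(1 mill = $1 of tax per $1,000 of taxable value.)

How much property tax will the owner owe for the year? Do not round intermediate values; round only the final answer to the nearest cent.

Assessed value = $2,282,450 × 0.957 = $2,184,304.65
City of Dunlea: ($2,184,304.65 − $41,000) × 0.0046 = $2,143,304.65 × 0.0046 = $9,859.20139
Sable Creek County: $2,184,304.65 × 0.01064 = $23,241.001476
Transit Authority: $2,184,304.65 × 0.00438 = $9,567.254367
Total = $42,667.457233

$42,667.46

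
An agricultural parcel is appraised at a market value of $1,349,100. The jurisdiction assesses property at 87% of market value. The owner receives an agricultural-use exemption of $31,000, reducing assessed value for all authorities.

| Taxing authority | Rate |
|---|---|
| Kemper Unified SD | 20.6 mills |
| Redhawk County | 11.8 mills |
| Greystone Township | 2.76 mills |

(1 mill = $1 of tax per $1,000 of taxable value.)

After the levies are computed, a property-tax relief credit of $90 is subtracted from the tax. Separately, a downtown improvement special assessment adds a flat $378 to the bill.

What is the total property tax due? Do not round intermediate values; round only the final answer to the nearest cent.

$40,465.93

Assessed value = $1,349,100 × 0.87 = $1,173,717
Taxable value = $1,173,717 − $31,000 = $1,142,717
Kemper Unified SD: $1,142,717 × 0.0206 = $23,539.9702
Redhawk County: $1,142,717 × 0.0118 = $13,484.0606
Greystone Township: $1,142,717 × 0.00276 = $3,153.89892
Levies subtotal = $40,177.92972
After credit = $40,177.92972 − $90 = $40,087.92972
Total = $40,087.92972 + $378 = $40,465.92972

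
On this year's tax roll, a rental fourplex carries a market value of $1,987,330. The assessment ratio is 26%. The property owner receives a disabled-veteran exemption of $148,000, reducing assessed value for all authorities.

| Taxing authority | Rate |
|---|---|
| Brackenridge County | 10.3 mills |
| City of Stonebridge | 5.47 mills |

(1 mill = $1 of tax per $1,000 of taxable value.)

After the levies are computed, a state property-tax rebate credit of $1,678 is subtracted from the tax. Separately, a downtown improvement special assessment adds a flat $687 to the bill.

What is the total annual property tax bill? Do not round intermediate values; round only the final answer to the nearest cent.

$4,823.49

Assessed value = $1,987,330 × 0.26 = $516,705.8
Taxable value = $516,705.8 − $148,000 = $368,705.8
Brackenridge County: $368,705.8 × 0.0103 = $3,797.66974
City of Stonebridge: $368,705.8 × 0.00547 = $2,016.820726
Levies subtotal = $5,814.490466
After credit = $5,814.490466 − $1,678 = $4,136.490466
Total = $4,136.490466 + $687 = $4,823.490466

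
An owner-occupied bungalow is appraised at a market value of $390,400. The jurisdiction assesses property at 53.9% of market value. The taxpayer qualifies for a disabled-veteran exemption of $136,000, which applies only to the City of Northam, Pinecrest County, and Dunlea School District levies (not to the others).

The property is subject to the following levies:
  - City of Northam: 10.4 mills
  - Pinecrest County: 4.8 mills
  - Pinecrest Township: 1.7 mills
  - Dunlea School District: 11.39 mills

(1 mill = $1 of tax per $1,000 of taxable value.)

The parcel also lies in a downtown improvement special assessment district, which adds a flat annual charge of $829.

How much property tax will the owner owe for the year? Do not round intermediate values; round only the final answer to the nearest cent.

$3,165.70

Assessed value = $390,400 × 0.539 = $210,425.6
City of Northam: ($210,425.6 − $136,000) × 0.0104 = $74,425.6 × 0.0104 = $774.02624
Pinecrest County: ($210,425.6 − $136,000) × 0.0048 = $74,425.6 × 0.0048 = $357.24288
Pinecrest Township: $210,425.6 × 0.0017 = $357.72352
Dunlea School District: ($210,425.6 − $136,000) × 0.01139 = $74,425.6 × 0.01139 = $847.707584
Levies subtotal = $2,336.700224
Total = $2,336.700224 + $829 = $3,165.700224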